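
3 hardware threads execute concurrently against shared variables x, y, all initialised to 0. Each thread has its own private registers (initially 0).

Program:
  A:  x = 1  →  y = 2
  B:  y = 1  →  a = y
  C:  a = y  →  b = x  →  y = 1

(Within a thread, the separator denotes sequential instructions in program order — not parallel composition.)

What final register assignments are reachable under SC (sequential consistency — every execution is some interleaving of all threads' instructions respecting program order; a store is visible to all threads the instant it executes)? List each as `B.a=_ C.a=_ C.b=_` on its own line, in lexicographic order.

outcome vector order: (B.a,C.a,C.b)
|SC outcomes| = 10

B.a=1 C.a=0 C.b=0
B.a=1 C.a=0 C.b=1
B.a=1 C.a=1 C.b=0
B.a=1 C.a=1 C.b=1
B.a=1 C.a=2 C.b=1
B.a=2 C.a=0 C.b=0
B.a=2 C.a=0 C.b=1
B.a=2 C.a=1 C.b=0
B.a=2 C.a=1 C.b=1
B.a=2 C.a=2 C.b=1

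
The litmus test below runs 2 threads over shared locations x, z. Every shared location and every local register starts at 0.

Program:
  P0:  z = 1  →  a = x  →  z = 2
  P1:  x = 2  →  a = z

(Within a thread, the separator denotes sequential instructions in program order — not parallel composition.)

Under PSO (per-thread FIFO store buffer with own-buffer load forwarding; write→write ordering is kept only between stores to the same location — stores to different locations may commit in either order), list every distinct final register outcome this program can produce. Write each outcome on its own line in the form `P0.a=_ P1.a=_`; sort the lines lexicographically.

outcome vector order: (P0.a,P1.a)
|PSO outcomes| = 6

P0.a=0 P1.a=0
P0.a=0 P1.a=1
P0.a=0 P1.a=2
P0.a=2 P1.a=0
P0.a=2 P1.a=1
P0.a=2 P1.a=2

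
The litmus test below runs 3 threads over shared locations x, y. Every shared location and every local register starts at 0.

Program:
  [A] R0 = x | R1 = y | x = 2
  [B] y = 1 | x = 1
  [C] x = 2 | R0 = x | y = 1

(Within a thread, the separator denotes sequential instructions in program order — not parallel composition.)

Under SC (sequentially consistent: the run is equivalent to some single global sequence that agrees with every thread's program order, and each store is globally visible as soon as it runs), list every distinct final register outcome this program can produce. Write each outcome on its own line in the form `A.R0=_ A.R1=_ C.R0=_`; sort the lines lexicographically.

A.R0=0 A.R1=0 C.R0=1
A.R0=0 A.R1=0 C.R0=2
A.R0=0 A.R1=1 C.R0=1
A.R0=0 A.R1=1 C.R0=2
A.R0=1 A.R1=1 C.R0=1
A.R0=1 A.R1=1 C.R0=2
A.R0=2 A.R1=0 C.R0=1
A.R0=2 A.R1=0 C.R0=2
A.R0=2 A.R1=1 C.R0=1
A.R0=2 A.R1=1 C.R0=2

outcome vector order: (A.R0,A.R1,C.R0)
|SC outcomes| = 10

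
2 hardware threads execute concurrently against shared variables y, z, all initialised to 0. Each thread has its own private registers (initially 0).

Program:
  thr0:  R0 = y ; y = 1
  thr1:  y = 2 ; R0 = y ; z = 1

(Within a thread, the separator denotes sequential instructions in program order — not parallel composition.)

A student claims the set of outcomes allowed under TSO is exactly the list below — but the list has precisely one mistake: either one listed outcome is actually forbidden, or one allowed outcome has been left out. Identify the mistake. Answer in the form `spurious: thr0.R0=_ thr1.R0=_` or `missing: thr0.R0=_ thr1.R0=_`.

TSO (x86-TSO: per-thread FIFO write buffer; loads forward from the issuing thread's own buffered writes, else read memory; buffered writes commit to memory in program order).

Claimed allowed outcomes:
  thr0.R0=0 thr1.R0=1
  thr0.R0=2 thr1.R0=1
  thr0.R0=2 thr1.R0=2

outcome vector order: (thr0.R0,thr1.R0)
TSO: 4 outcomes — {0/1; 0/2; 2/1; 2/2}
TSO∖claimed = {0/2}

missing: thr0.R0=0 thr1.R0=2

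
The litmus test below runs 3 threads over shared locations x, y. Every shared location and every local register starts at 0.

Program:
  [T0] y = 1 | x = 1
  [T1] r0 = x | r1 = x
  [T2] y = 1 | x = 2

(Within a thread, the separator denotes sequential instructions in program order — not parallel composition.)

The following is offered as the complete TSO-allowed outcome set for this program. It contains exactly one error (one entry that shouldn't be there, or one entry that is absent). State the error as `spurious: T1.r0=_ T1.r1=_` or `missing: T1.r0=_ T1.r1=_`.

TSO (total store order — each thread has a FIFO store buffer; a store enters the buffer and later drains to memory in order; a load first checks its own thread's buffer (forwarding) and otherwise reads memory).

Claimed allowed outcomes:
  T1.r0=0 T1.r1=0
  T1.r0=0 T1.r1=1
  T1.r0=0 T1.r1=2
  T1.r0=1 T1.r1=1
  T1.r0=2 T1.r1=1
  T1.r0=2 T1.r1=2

outcome vector order: (T1.r0,T1.r1)
TSO: 7 outcomes — {0/0 0/1 0/2 1/1 1/2 2/1 2/2}
TSO∖claimed = {1/2}

missing: T1.r0=1 T1.r1=2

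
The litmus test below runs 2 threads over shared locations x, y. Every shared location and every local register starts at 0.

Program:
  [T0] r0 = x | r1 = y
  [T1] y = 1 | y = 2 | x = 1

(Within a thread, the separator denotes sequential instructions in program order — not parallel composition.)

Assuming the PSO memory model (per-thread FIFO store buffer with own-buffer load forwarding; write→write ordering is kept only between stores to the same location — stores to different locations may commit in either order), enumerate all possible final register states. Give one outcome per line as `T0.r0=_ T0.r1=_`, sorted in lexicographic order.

outcome vector order: (T0.r0,T0.r1)
|PSO outcomes| = 6

T0.r0=0 T0.r1=0
T0.r0=0 T0.r1=1
T0.r0=0 T0.r1=2
T0.r0=1 T0.r1=0
T0.r0=1 T0.r1=1
T0.r0=1 T0.r1=2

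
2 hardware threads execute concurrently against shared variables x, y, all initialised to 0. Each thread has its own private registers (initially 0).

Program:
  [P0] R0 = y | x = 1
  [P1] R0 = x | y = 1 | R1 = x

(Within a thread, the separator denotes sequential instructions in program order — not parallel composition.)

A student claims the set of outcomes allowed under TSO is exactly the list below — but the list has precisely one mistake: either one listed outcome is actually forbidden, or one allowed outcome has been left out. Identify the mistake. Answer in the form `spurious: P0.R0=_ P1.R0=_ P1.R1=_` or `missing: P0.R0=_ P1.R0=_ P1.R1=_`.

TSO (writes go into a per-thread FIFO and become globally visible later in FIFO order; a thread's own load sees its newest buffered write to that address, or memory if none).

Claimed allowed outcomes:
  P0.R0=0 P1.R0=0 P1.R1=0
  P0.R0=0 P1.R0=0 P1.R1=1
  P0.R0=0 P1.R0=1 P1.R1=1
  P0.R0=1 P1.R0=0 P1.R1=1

missing: P0.R0=1 P1.R0=0 P1.R1=0

outcome vector order: (P0.R0,P1.R0,P1.R1)
under TSO → (0,0,0) (0,0,1) (0,1,1) (1,0,0) (1,0,1)
TSO∖claimed = {(1,0,0)}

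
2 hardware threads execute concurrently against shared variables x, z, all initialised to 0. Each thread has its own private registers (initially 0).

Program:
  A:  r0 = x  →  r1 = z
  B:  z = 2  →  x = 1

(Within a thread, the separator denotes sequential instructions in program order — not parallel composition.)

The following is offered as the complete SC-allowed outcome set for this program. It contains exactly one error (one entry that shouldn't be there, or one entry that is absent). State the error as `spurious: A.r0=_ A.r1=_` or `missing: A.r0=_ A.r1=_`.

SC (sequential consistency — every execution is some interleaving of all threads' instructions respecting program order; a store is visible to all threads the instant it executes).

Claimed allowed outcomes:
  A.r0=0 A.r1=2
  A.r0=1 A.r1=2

missing: A.r0=0 A.r1=0

outcome vector order: (A.r0,A.r1)
SC: 3 outcomes — {0/0 0/2 1/2}
SC∖claimed = {0/0}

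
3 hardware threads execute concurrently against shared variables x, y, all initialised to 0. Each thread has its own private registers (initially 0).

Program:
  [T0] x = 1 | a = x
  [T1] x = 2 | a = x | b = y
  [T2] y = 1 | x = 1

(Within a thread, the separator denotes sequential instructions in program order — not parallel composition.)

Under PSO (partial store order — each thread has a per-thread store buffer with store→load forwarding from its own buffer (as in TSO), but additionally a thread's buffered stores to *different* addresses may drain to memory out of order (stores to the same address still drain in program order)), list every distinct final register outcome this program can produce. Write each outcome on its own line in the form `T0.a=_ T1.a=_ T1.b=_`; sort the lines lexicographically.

outcome vector order: (T0.a,T1.a,T1.b)
|PSO outcomes| = 8

T0.a=1 T1.a=1 T1.b=0
T0.a=1 T1.a=1 T1.b=1
T0.a=1 T1.a=2 T1.b=0
T0.a=1 T1.a=2 T1.b=1
T0.a=2 T1.a=1 T1.b=0
T0.a=2 T1.a=1 T1.b=1
T0.a=2 T1.a=2 T1.b=0
T0.a=2 T1.a=2 T1.b=1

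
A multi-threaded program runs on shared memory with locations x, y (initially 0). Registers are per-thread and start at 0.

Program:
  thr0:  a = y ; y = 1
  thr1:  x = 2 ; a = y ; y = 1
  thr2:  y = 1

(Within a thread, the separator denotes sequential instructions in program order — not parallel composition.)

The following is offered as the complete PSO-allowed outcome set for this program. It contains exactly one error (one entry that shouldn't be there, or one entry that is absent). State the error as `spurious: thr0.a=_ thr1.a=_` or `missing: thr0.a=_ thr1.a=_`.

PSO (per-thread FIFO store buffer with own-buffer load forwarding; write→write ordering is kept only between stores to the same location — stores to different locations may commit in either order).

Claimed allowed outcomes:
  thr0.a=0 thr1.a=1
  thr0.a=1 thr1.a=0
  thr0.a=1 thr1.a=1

missing: thr0.a=0 thr1.a=0

outcome vector order: (thr0.a,thr1.a)
PSO (4): 0/0, 0/1, 1/0, 1/1
PSO∖claimed = {0/0}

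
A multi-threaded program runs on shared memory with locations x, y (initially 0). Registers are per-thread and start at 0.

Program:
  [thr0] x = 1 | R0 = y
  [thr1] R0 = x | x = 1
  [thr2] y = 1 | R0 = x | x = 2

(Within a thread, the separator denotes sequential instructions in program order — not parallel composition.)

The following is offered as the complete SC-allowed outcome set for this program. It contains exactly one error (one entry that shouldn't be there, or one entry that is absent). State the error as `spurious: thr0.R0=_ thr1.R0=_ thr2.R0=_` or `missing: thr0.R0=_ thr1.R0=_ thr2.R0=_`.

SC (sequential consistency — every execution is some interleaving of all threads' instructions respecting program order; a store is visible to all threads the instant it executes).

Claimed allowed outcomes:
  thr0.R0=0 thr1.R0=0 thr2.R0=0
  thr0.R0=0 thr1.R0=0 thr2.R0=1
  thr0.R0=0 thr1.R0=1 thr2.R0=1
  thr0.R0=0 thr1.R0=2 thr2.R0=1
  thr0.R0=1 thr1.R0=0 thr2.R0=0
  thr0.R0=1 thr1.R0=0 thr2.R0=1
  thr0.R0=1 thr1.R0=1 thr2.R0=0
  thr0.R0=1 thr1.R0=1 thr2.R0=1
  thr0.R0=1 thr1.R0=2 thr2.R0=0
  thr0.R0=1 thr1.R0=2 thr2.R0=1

outcome vector order: (thr0.R0,thr1.R0,thr2.R0)
[SC] allowed = {<0 0 1>; <0 1 1>; <0 2 1>; <1 0 0>; <1 0 1>; <1 1 0>; <1 1 1>; <1 2 0>; <1 2 1>}
claimed∖SC = {<0 0 0>}

spurious: thr0.R0=0 thr1.R0=0 thr2.R0=0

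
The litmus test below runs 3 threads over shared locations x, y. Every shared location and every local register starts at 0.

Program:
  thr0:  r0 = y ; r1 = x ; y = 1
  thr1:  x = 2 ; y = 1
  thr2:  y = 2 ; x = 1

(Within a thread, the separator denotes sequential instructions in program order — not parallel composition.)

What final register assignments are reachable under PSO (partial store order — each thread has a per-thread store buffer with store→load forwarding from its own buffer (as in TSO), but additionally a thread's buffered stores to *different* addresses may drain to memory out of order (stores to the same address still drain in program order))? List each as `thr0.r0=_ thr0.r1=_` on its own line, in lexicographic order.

thr0.r0=0 thr0.r1=0
thr0.r0=0 thr0.r1=1
thr0.r0=0 thr0.r1=2
thr0.r0=1 thr0.r1=0
thr0.r0=1 thr0.r1=1
thr0.r0=1 thr0.r1=2
thr0.r0=2 thr0.r1=0
thr0.r0=2 thr0.r1=1
thr0.r0=2 thr0.r1=2

outcome vector order: (thr0.r0,thr0.r1)
|PSO outcomes| = 9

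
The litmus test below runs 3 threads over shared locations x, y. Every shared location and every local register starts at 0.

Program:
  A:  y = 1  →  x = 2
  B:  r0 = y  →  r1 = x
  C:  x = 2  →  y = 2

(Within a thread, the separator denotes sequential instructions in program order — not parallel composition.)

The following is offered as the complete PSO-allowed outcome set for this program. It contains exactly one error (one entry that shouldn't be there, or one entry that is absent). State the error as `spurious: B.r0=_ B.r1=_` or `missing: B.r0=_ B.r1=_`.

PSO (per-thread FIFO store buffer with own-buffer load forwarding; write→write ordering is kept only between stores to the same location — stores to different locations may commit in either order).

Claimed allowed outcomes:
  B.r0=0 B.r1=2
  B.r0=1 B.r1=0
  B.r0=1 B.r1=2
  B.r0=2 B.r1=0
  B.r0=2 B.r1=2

missing: B.r0=0 B.r1=0

outcome vector order: (B.r0,B.r1)
PSO (6): <0 0>, <0 2>, <1 0>, <1 2>, <2 0>, <2 2>
PSO∖claimed = {<0 0>}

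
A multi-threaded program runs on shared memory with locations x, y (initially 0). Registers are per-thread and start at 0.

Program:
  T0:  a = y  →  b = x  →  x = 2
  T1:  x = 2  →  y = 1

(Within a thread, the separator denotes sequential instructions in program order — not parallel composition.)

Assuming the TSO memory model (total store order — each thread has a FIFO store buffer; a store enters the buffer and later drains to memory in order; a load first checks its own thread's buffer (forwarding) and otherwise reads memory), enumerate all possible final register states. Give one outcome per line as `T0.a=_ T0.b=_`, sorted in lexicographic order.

T0.a=0 T0.b=0
T0.a=0 T0.b=2
T0.a=1 T0.b=2

outcome vector order: (T0.a,T0.b)
|TSO outcomes| = 3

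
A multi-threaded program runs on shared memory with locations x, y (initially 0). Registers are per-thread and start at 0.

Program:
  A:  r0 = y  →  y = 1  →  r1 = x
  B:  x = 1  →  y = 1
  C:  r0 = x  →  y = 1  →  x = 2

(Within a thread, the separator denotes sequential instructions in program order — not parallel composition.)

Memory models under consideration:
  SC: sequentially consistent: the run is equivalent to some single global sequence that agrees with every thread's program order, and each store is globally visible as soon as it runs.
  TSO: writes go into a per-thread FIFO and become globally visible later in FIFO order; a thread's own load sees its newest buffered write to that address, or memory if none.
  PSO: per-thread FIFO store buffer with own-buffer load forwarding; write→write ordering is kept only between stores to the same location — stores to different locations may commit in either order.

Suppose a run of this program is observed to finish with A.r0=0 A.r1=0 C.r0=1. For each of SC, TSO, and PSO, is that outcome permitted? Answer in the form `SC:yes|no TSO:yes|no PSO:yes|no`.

outcome vector order: (A.r0,A.r1,C.r0)
under SC → <0 0 0>; <0 0 1>; <0 1 0>; <0 1 1>; <0 2 0>; <0 2 1>; <1 0 0>; <1 1 0>; <1 1 1>; <1 2 0>; <1 2 1>
under TSO → <0 0 0>; <0 0 1>; <0 1 0>; <0 1 1>; <0 2 0>; <0 2 1>; <1 0 0>; <1 1 0>; <1 1 1>; <1 2 0>; <1 2 1>
under PSO → <0 0 0>; <0 0 1>; <0 1 0>; <0 1 1>; <0 2 0>; <0 2 1>; <1 0 0>; <1 0 1>; <1 1 0>; <1 1 1>; <1 2 0>; <1 2 1>
target <0 0 1> ∈ {SC,TSO,PSO}

SC:yes TSO:yes PSO:yes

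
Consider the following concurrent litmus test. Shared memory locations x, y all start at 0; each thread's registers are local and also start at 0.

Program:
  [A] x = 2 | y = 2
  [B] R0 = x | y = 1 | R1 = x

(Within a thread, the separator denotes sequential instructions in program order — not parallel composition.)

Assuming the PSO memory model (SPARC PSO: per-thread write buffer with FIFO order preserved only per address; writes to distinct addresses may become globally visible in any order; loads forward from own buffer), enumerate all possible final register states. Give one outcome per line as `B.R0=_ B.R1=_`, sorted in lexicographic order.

outcome vector order: (B.R0,B.R1)
|PSO outcomes| = 3

B.R0=0 B.R1=0
B.R0=0 B.R1=2
B.R0=2 B.R1=2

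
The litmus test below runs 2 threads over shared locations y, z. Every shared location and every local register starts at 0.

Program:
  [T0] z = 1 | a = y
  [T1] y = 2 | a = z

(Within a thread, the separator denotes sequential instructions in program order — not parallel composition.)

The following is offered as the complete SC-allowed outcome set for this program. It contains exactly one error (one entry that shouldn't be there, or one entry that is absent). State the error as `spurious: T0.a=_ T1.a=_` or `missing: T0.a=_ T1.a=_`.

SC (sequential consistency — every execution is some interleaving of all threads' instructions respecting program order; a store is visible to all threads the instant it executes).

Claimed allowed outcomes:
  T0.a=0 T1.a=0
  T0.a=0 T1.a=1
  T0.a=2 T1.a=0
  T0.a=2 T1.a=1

outcome vector order: (T0.a,T1.a)
SC: 3 outcomes — {<0 1>, <2 0>, <2 1>}
claimed∖SC = {<0 0>}

spurious: T0.a=0 T1.a=0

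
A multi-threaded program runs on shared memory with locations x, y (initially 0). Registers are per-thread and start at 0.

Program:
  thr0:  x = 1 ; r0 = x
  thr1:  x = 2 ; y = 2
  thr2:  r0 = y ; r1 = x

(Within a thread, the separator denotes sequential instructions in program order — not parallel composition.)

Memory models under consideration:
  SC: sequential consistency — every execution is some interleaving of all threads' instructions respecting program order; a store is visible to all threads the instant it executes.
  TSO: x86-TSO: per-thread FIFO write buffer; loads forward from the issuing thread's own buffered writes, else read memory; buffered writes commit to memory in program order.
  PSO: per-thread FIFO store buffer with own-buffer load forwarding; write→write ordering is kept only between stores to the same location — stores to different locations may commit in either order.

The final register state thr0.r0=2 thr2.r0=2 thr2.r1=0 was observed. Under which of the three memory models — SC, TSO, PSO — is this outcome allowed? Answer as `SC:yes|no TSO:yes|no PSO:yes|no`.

SC:no TSO:no PSO:yes

outcome vector order: (thr0.r0,thr2.r0,thr2.r1)
[SC] allowed = {<1 0 0> <1 0 1> <1 0 2> <1 2 1> <1 2 2> <2 0 0> <2 0 1> <2 0 2> <2 2 2>}
[TSO] allowed = {<1 0 0> <1 0 1> <1 0 2> <1 2 1> <1 2 2> <2 0 0> <2 0 1> <2 0 2> <2 2 2>}
[PSO] allowed = {<1 0 0> <1 0 1> <1 0 2> <1 2 0> <1 2 1> <1 2 2> <2 0 0> <2 0 1> <2 0 2> <2 2 0> <2 2 1> <2 2 2>}
target <2 2 0> ∈ {PSO}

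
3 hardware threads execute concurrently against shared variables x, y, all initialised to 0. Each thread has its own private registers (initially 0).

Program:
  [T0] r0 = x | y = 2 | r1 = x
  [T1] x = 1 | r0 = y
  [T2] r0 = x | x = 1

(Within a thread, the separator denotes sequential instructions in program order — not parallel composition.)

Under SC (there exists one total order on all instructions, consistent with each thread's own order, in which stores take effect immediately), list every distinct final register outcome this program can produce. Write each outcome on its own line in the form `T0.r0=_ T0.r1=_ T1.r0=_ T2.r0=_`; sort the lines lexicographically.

outcome vector order: (T0.r0,T0.r1,T1.r0,T2.r0)
|SC outcomes| = 10

T0.r0=0 T0.r1=0 T1.r0=2 T2.r0=0
T0.r0=0 T0.r1=0 T1.r0=2 T2.r0=1
T0.r0=0 T0.r1=1 T1.r0=0 T2.r0=0
T0.r0=0 T0.r1=1 T1.r0=0 T2.r0=1
T0.r0=0 T0.r1=1 T1.r0=2 T2.r0=0
T0.r0=0 T0.r1=1 T1.r0=2 T2.r0=1
T0.r0=1 T0.r1=1 T1.r0=0 T2.r0=0
T0.r0=1 T0.r1=1 T1.r0=0 T2.r0=1
T0.r0=1 T0.r1=1 T1.r0=2 T2.r0=0
T0.r0=1 T0.r1=1 T1.r0=2 T2.r0=1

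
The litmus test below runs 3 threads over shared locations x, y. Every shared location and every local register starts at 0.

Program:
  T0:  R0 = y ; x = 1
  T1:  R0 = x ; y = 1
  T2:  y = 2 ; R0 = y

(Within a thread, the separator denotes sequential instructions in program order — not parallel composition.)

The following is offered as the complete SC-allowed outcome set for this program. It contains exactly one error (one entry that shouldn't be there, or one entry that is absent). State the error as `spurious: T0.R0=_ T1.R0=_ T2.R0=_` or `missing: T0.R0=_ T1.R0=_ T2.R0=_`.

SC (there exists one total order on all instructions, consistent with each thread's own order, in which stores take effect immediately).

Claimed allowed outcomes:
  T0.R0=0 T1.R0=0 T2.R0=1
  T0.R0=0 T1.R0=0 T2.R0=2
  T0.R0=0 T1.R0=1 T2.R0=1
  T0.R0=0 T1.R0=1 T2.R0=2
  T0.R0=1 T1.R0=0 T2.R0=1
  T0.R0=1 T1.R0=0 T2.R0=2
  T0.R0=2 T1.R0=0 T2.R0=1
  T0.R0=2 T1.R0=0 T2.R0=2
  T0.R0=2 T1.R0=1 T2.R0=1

outcome vector order: (T0.R0,T1.R0,T2.R0)
SC (10): 0/0/1; 0/0/2; 0/1/1; 0/1/2; 1/0/1; 1/0/2; 2/0/1; 2/0/2; 2/1/1; 2/1/2
SC∖claimed = {2/1/2}

missing: T0.R0=2 T1.R0=1 T2.R0=2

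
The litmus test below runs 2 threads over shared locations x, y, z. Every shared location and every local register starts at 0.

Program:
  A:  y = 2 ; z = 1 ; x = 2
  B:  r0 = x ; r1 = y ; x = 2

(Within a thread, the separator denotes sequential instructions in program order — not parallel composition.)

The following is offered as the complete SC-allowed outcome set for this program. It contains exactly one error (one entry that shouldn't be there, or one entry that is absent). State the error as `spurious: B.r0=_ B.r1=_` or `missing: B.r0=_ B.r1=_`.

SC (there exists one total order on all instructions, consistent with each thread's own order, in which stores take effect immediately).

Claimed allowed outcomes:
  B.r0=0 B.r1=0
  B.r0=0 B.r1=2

outcome vector order: (B.r0,B.r1)
under SC → <0 0>; <0 2>; <2 2>
SC∖claimed = {<2 2>}

missing: B.r0=2 B.r1=2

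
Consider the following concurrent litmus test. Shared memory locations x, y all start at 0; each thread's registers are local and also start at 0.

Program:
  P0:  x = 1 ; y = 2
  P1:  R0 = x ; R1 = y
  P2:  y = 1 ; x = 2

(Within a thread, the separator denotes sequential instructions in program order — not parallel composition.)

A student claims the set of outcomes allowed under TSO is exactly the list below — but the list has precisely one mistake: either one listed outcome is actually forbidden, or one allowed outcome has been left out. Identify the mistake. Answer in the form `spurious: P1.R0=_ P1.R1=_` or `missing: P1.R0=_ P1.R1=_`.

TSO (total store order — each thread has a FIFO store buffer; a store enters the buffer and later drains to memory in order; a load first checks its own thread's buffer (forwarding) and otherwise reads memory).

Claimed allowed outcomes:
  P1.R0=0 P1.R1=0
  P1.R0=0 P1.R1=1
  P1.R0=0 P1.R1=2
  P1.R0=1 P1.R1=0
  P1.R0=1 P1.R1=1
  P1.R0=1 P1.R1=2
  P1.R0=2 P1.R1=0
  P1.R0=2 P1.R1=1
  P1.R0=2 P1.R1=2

spurious: P1.R0=2 P1.R1=0

outcome vector order: (P1.R0,P1.R1)
under TSO → 00; 01; 02; 10; 11; 12; 21; 22
claimed∖TSO = {20}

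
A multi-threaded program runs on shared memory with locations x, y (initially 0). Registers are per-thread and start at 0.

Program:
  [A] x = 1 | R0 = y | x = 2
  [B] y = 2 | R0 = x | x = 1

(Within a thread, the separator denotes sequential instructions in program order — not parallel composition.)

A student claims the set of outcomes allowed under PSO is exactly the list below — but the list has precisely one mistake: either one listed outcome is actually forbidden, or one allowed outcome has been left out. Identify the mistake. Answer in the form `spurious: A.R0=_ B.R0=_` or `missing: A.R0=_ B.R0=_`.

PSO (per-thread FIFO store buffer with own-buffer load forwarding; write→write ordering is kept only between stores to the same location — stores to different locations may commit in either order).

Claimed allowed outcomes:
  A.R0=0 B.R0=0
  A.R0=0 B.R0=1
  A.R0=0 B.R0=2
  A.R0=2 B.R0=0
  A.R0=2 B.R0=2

outcome vector order: (A.R0,B.R0)
[PSO] allowed = {<0 0>, <0 1>, <0 2>, <2 0>, <2 1>, <2 2>}
PSO∖claimed = {<2 1>}

missing: A.R0=2 B.R0=1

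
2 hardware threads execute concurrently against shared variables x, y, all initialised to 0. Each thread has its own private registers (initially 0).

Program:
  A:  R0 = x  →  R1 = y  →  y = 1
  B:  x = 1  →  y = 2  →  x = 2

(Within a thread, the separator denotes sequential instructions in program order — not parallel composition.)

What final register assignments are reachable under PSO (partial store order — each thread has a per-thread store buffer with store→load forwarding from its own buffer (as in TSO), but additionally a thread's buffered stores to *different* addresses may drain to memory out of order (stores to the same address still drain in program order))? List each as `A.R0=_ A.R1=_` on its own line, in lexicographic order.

outcome vector order: (A.R0,A.R1)
|PSO outcomes| = 6

A.R0=0 A.R1=0
A.R0=0 A.R1=2
A.R0=1 A.R1=0
A.R0=1 A.R1=2
A.R0=2 A.R1=0
A.R0=2 A.R1=2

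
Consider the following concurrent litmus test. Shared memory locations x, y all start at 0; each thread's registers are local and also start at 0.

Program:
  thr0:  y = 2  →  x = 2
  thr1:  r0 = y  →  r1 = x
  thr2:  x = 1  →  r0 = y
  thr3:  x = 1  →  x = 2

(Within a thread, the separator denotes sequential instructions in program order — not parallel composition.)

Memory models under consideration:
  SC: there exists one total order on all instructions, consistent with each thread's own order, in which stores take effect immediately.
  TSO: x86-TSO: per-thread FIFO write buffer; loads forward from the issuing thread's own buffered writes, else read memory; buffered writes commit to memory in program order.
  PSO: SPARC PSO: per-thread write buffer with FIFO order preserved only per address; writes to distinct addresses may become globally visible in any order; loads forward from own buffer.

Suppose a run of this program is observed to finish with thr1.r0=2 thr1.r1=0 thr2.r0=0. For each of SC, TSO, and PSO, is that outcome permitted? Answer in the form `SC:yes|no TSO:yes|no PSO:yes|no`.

SC:no TSO:yes PSO:yes

outcome vector order: (thr1.r0,thr1.r1,thr2.r0)
[SC] allowed = {(0,0,0), (0,0,2), (0,1,0), (0,1,2), (0,2,0), (0,2,2), (2,0,2), (2,1,0), (2,1,2), (2,2,0), (2,2,2)}
[TSO] allowed = {(0,0,0), (0,0,2), (0,1,0), (0,1,2), (0,2,0), (0,2,2), (2,0,0), (2,0,2), (2,1,0), (2,1,2), (2,2,0), (2,2,2)}
[PSO] allowed = {(0,0,0), (0,0,2), (0,1,0), (0,1,2), (0,2,0), (0,2,2), (2,0,0), (2,0,2), (2,1,0), (2,1,2), (2,2,0), (2,2,2)}
target (2,0,0) ∈ {TSO,PSO}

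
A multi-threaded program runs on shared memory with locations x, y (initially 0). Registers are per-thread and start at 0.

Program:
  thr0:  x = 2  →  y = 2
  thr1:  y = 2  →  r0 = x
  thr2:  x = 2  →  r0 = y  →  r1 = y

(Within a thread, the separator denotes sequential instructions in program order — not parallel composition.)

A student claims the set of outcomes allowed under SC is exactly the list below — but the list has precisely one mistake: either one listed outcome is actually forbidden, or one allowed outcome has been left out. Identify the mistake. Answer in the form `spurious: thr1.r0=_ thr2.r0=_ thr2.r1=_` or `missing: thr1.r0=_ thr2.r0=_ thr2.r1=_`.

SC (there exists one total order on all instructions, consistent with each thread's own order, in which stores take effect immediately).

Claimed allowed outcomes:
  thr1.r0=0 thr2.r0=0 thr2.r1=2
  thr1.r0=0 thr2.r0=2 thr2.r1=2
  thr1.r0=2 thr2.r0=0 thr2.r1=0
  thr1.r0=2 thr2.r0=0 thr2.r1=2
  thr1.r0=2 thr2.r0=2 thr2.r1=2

spurious: thr1.r0=0 thr2.r0=0 thr2.r1=2

outcome vector order: (thr1.r0,thr2.r0,thr2.r1)
SC: 4 outcomes — {<0 2 2>, <2 0 0>, <2 0 2>, <2 2 2>}
claimed∖SC = {<0 0 2>}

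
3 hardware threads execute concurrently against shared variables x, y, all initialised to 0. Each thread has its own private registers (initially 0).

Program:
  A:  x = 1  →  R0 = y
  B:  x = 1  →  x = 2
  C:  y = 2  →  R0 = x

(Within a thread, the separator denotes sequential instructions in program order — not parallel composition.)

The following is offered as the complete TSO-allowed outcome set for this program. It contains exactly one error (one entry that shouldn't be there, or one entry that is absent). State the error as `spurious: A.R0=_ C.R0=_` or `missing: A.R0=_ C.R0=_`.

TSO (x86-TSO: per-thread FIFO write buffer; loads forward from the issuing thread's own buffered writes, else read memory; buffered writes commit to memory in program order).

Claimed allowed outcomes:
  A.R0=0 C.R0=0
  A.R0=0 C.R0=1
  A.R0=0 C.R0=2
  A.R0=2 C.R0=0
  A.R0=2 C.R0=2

missing: A.R0=2 C.R0=1

outcome vector order: (A.R0,C.R0)
TSO: 6 outcomes — {(0,0), (0,1), (0,2), (2,0), (2,1), (2,2)}
TSO∖claimed = {(2,1)}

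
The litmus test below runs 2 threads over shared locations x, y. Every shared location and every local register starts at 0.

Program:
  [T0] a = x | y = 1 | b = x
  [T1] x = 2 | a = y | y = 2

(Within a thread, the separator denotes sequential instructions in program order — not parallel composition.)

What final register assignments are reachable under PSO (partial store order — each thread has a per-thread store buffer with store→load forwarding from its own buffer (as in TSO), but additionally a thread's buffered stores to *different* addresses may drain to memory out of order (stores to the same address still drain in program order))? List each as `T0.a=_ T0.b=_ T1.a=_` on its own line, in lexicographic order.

T0.a=0 T0.b=0 T1.a=0
T0.a=0 T0.b=0 T1.a=1
T0.a=0 T0.b=2 T1.a=0
T0.a=0 T0.b=2 T1.a=1
T0.a=2 T0.b=2 T1.a=0
T0.a=2 T0.b=2 T1.a=1

outcome vector order: (T0.a,T0.b,T1.a)
|PSO outcomes| = 6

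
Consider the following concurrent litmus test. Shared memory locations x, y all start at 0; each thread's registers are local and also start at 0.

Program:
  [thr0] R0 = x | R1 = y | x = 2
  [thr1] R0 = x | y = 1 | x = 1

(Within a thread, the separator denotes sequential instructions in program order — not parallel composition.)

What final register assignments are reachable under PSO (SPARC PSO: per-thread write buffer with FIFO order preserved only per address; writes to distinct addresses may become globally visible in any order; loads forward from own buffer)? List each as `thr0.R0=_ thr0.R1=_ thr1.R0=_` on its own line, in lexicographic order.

thr0.R0=0 thr0.R1=0 thr1.R0=0
thr0.R0=0 thr0.R1=0 thr1.R0=2
thr0.R0=0 thr0.R1=1 thr1.R0=0
thr0.R0=1 thr0.R1=0 thr1.R0=0
thr0.R0=1 thr0.R1=1 thr1.R0=0

outcome vector order: (thr0.R0,thr0.R1,thr1.R0)
|PSO outcomes| = 5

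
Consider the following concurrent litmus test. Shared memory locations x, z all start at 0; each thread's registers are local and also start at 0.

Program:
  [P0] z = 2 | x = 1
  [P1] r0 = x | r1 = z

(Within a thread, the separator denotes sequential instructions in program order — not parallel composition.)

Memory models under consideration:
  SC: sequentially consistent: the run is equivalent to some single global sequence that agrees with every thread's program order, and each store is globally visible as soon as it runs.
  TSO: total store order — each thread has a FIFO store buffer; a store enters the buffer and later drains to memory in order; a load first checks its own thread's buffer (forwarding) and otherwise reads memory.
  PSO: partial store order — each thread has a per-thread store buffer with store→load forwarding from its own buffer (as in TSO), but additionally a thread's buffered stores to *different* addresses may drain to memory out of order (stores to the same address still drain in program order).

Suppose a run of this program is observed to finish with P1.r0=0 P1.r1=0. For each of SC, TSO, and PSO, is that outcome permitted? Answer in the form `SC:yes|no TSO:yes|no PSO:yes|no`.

SC:yes TSO:yes PSO:yes

outcome vector order: (P1.r0,P1.r1)
[SC] allowed = {00; 02; 12}
[TSO] allowed = {00; 02; 12}
[PSO] allowed = {00; 02; 10; 12}
target 00 ∈ {SC,TSO,PSO}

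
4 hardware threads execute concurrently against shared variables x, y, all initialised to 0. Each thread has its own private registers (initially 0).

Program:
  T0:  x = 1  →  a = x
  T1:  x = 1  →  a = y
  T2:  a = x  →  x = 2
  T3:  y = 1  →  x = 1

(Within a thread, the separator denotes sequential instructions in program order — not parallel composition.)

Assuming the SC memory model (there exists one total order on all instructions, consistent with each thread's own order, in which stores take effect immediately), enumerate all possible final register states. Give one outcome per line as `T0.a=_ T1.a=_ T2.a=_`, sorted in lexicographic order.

outcome vector order: (T0.a,T1.a,T2.a)
|SC outcomes| = 8

T0.a=1 T1.a=0 T2.a=0
T0.a=1 T1.a=0 T2.a=1
T0.a=1 T1.a=1 T2.a=0
T0.a=1 T1.a=1 T2.a=1
T0.a=2 T1.a=0 T2.a=0
T0.a=2 T1.a=0 T2.a=1
T0.a=2 T1.a=1 T2.a=0
T0.a=2 T1.a=1 T2.a=1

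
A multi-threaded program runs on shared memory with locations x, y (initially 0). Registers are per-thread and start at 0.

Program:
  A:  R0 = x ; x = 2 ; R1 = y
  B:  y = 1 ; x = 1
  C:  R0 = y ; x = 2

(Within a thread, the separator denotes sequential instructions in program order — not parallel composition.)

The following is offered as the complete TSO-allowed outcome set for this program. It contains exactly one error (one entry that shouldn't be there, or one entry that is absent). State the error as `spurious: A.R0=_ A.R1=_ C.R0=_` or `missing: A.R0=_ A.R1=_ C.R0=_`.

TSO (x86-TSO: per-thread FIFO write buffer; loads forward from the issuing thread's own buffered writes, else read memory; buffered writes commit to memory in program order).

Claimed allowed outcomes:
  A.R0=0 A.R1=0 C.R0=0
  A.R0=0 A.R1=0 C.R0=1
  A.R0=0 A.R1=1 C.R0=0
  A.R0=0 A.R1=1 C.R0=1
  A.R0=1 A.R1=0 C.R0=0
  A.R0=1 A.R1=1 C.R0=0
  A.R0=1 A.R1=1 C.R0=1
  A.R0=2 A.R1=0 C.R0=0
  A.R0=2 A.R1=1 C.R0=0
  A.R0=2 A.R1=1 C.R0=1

spurious: A.R0=1 A.R1=0 C.R0=0

outcome vector order: (A.R0,A.R1,C.R0)
TSO: 9 outcomes — {<0 0 0>, <0 0 1>, <0 1 0>, <0 1 1>, <1 1 0>, <1 1 1>, <2 0 0>, <2 1 0>, <2 1 1>}
claimed∖TSO = {<1 0 0>}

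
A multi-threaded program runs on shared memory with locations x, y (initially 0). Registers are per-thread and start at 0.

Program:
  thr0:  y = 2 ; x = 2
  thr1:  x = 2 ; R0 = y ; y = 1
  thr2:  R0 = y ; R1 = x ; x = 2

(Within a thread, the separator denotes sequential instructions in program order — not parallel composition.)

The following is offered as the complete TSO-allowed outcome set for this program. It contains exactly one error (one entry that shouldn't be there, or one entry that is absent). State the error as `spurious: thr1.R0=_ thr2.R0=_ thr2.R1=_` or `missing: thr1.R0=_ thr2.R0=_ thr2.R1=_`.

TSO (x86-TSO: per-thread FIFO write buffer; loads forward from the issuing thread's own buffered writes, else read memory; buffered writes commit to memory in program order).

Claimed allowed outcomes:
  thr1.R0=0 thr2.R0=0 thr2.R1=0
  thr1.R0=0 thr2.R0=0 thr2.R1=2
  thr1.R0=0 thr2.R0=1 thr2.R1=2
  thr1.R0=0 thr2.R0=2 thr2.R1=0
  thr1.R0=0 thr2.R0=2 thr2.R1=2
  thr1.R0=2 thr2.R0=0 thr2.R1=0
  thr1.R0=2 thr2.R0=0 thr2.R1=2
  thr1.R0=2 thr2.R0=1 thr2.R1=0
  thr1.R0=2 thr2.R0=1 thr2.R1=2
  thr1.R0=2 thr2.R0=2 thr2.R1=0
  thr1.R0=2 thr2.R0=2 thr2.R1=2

spurious: thr1.R0=2 thr2.R0=1 thr2.R1=0

outcome vector order: (thr1.R0,thr2.R0,thr2.R1)
TSO (10): 000 002 012 020 022 200 202 212 220 222
claimed∖TSO = {210}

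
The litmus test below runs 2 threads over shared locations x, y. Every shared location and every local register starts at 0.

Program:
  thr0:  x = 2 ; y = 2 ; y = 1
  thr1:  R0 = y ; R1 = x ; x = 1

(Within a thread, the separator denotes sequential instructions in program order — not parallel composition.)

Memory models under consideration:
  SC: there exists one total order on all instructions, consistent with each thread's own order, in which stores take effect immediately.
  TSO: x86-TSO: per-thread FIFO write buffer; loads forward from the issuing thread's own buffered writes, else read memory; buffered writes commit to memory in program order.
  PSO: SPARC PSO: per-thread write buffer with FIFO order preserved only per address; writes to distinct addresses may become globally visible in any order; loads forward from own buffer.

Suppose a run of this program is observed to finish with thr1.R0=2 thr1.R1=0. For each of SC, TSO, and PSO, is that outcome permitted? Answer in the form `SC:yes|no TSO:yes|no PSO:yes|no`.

outcome vector order: (thr1.R0,thr1.R1)
SC (4): 00; 02; 12; 22
TSO (4): 00; 02; 12; 22
PSO (6): 00; 02; 10; 12; 20; 22
target 20 ∈ {PSO}

SC:no TSO:no PSO:yes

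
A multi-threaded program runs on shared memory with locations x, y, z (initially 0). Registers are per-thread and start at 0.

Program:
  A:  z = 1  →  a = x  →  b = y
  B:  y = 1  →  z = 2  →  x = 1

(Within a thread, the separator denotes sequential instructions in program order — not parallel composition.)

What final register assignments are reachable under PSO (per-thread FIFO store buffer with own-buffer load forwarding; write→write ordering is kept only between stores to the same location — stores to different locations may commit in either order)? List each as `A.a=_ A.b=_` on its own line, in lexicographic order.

A.a=0 A.b=0
A.a=0 A.b=1
A.a=1 A.b=0
A.a=1 A.b=1

outcome vector order: (A.a,A.b)
|PSO outcomes| = 4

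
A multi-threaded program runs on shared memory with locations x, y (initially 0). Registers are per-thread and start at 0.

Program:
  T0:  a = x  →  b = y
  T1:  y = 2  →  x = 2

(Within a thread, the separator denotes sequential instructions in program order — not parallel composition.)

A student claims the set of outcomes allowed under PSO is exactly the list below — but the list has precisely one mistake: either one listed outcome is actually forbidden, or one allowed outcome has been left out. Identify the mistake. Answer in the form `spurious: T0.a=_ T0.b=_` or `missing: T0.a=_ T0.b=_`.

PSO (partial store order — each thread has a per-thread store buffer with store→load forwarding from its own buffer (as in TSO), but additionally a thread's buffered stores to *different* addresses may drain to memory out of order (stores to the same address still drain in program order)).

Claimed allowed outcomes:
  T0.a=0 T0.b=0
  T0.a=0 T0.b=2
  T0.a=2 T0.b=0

missing: T0.a=2 T0.b=2

outcome vector order: (T0.a,T0.b)
[PSO] allowed = {(0,0) (0,2) (2,0) (2,2)}
PSO∖claimed = {(2,2)}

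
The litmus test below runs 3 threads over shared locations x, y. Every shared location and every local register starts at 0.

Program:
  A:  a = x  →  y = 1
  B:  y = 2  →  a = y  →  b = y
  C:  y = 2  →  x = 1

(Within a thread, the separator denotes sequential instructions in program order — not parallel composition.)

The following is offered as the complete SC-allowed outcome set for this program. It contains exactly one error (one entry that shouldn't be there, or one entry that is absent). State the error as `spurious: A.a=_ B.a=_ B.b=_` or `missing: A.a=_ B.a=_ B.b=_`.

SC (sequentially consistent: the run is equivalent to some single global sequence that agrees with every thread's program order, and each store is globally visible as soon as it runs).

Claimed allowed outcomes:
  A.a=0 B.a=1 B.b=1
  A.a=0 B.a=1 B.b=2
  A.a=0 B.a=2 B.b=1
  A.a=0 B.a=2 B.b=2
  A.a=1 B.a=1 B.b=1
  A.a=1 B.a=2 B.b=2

missing: A.a=1 B.a=2 B.b=1

outcome vector order: (A.a,B.a,B.b)
SC: 7 outcomes — {011, 012, 021, 022, 111, 121, 122}
SC∖claimed = {121}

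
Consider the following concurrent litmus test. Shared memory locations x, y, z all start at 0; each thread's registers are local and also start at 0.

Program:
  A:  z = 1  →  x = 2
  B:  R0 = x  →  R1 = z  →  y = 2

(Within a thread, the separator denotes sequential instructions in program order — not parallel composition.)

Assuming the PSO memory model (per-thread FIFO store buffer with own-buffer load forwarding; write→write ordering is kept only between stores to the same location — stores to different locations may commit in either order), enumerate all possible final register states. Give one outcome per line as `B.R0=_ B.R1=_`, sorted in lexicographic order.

outcome vector order: (B.R0,B.R1)
|PSO outcomes| = 4

B.R0=0 B.R1=0
B.R0=0 B.R1=1
B.R0=2 B.R1=0
B.R0=2 B.R1=1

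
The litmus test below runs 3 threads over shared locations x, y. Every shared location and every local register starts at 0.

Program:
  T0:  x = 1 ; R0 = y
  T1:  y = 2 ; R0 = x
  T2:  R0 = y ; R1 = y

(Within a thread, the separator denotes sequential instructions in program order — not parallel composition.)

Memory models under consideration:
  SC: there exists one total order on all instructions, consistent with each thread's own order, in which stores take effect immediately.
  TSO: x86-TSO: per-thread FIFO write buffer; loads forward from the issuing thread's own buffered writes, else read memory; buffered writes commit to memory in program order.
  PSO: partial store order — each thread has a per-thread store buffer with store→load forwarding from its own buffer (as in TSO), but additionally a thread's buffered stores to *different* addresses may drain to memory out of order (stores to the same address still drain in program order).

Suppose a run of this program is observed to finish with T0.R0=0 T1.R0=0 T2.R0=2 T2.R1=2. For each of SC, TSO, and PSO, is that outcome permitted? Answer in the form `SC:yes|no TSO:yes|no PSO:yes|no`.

outcome vector order: (T0.R0,T1.R0,T2.R0,T2.R1)
under SC → <0 1 0 0> <0 1 0 2> <0 1 2 2> <2 0 0 0> <2 0 0 2> <2 0 2 2> <2 1 0 0> <2 1 0 2> <2 1 2 2>
under TSO → <0 0 0 0> <0 0 0 2> <0 0 2 2> <0 1 0 0> <0 1 0 2> <0 1 2 2> <2 0 0 0> <2 0 0 2> <2 0 2 2> <2 1 0 0> <2 1 0 2> <2 1 2 2>
under PSO → <0 0 0 0> <0 0 0 2> <0 0 2 2> <0 1 0 0> <0 1 0 2> <0 1 2 2> <2 0 0 0> <2 0 0 2> <2 0 2 2> <2 1 0 0> <2 1 0 2> <2 1 2 2>
target <0 0 2 2> ∈ {TSO,PSO}

SC:no TSO:yes PSO:yes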